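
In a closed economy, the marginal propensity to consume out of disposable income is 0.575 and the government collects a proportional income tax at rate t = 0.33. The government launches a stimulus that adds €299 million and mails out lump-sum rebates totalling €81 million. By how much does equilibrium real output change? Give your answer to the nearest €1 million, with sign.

Expenditure multiplier = 1/(1 − c(1−t)) = 1/(1 − 0.575×0.67) = 1/0.61475 ≈ 1.627.
ΔG contributes k·ΔG = (+€299 million) / 0.61475 ≈ +€486.4 million.
ΔT of −€81 million changes first-round spending by −c·ΔT = +€46.575 million, contributing k·(−c·ΔT) = (+€46.575 million) / 0.61475 ≈ +€75.8 million.
Net ΔY = k(ΔG − c·ΔT) = (+€345.575 million) / 0.61475 ≈ +€562 million.

+€562 million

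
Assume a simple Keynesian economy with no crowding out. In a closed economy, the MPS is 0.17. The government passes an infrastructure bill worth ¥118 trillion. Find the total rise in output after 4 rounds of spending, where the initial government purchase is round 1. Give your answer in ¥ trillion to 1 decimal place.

MPC = 1 − MPS = 1 − 0.17 = 0.83.
Round 1 adds ΔG = ¥118 trillion; each later round is MPC = 0.83 times the previous.
After 4 rounds: 118 + 97.94 + 81.2902 + 67.470866 = ΔG·(1 − c^4)/(1 − c) = 118 × (1 − 0.47458321)/0.17 ≈ ¥364.7 trillion.

¥364.7 trillion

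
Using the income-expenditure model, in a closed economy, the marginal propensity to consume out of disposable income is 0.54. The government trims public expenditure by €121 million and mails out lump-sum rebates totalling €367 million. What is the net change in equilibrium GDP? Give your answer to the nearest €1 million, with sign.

Expenditure multiplier = 1/(1 − MPC) = 1/(1 − 0.54) = 1/0.46 ≈ 2.174.
ΔG contributes k·ΔG = (−€121 million) / 0.46 ≈ −€263 million.
ΔT of −€367 million changes first-round spending by −c·ΔT = +€198.18 million, contributing k·(−c·ΔT) = (+€198.18 million) / 0.46 ≈ +€430.8 million.
Net ΔY = k(ΔG − c·ΔT) = (+€77.18 million) / 0.46 ≈ +€168 million.

+€168 million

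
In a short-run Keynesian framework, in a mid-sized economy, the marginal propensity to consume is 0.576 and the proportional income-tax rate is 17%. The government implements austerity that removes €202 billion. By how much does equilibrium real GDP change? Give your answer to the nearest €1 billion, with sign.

−€387 billion

Government-spending multiplier = 1/(1 − c(1−t)) = 1/(1 − 0.576×0.83) = 1/0.52192 ≈ 1.916.
ΔY = k × ΔG = (−€202 billion) / 0.52192 ≈ −€387 billion.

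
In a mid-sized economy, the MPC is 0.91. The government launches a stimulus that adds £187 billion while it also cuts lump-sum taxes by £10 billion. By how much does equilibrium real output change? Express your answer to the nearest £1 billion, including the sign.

+£2,179 billion

Expenditure multiplier = 1/(1 − MPC) = 1/(1 − 0.91) = 1/0.09 ≈ 11.111.
ΔG contributes k·ΔG = (+£187 billion) / 0.09 ≈ +£2,077.8 billion.
ΔT of −£10 billion changes first-round spending by −c·ΔT = +£9.1 billion, contributing k·(−c·ΔT) = (+£9.1 billion) / 0.09 ≈ +£101.1 billion.
Net ΔY = k(ΔG − c·ΔT) = (+£196.1 billion) / 0.09 ≈ +£2,179 billion.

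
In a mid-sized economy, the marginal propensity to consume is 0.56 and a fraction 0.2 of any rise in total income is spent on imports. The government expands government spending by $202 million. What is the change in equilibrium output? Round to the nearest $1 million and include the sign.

Expenditure multiplier = 1/(1 − c + m) = 1/(1 − 0.56 + 0.2) = 1/0.64 ≈ 1.563.
ΔY = k × ΔG = (+$202 million) / 0.64 ≈ +$316 million.

+$316 million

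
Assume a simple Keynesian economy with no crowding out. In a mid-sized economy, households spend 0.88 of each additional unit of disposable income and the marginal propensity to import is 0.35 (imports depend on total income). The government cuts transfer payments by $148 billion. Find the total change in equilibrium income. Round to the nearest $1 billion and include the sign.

The transfer change shifts disposable income by −$148 billion, so first-round consumption changes by c·ΔTR = 0.88 × (−$148 billion) = −$130.24 billion.
Expenditure multiplier = 1/(1 − c + m) = 1/(1 − 0.88 + 0.35) = 1/0.47 ≈ 2.128.
The transfer multiplier is c × k ≈ 1.872, so ΔY = k × (c·ΔTR) = (−$130.24 billion) / 0.47 ≈ −$277 billion.

−$277 billion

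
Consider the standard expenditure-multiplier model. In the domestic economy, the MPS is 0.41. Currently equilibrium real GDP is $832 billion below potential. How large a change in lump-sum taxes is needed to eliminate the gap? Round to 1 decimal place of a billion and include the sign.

−$578.2 billion

MPC = 1 − MPS = 1 − 0.41 = 0.59.
Spending multiplier = 1/(1 − MPC) = 1/(1 − 0.59) = 1/0.41 ≈ 2.439.
Tax multiplier = −c·k = −0.59/0.41 ≈ −1.439. Need ΔY = +$832 billion, so ΔT = ΔY/(−c·k) = −(+$832 billion) × 0.41 / 0.59 ≈ −$578.2 billion.
The government should cut lump-sum taxes by $578.2 billion.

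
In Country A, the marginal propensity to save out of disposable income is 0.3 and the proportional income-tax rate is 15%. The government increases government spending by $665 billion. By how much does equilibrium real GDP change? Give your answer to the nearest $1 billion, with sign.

+$1,642 billion

MPC = 1 − MPS = 1 − 0.3 = 0.7.
Spending multiplier = 1/(1 − c(1−t)) = 1/(1 − 0.7×0.85) = 1/0.405 ≈ 2.469.
ΔY = k × ΔG = (+$665 billion) / 0.405 ≈ +$1,642 billion.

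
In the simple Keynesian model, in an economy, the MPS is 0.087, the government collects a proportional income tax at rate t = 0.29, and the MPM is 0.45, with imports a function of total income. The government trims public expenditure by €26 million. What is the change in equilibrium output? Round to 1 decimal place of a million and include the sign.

MPC = 1 − MPS = 1 − 0.087 = 0.913.
Spending multiplier = 1/(1 − c(1−t) + m) = 1/(1 − 0.913×0.71 + 0.45) = 1/0.80177 ≈ 1.247.
ΔY = k × ΔG = (−€26 million) / 0.80177 ≈ −€32.4 million.

−€32.4 million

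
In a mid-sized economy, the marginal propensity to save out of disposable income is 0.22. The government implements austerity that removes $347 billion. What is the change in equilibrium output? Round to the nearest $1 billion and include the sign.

−$1,577 billion

MPC = 1 − MPS = 1 − 0.22 = 0.78.
Government-spending multiplier = 1/(1 − MPC) = 1/(1 − 0.78) = 1/0.22 ≈ 4.545.
ΔY = k × ΔG = (−$347 billion) / 0.22 ≈ −$1,577 billion.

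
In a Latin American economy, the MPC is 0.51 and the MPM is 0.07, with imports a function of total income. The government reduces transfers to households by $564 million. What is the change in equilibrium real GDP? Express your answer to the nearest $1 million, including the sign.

The transfer change shifts disposable income by −$564 million, so first-round consumption changes by c·ΔTR = 0.51 × (−$564 million) = −$287.64 million.
Expenditure multiplier = 1/(1 − c + m) = 1/(1 − 0.51 + 0.07) = 1/0.56 ≈ 1.786.
The transfer multiplier is c × k ≈ 0.911, so ΔY = k × (c·ΔTR) = (−$287.64 million) / 0.56 ≈ −$514 million.

−$514 million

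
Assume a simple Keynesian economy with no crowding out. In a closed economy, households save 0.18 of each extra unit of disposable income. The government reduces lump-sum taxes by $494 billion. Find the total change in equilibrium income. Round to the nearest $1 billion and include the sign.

MPC = 1 − MPS = 1 − 0.18 = 0.82.
A lump-sum tax change of −$494 billion shifts disposable income by +$494 billion; first-round consumption changes by −c × ΔT = −0.82 × (−$494 billion) = +$405.08 billion.
Expenditure multiplier = 1/(1 − MPC) = 1/(1 − 0.82) = 1/0.18 ≈ 5.556.
The tax multiplier is −c × k ≈ −4.556, so ΔY = k × (−c·ΔT) = (+$405.08 billion) / 0.18 ≈ +$2,250 billion.

+$2,250 billion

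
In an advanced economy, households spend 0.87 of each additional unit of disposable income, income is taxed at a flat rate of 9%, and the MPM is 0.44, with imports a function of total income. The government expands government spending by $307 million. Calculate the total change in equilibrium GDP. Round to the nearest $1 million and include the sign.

Government-spending multiplier = 1/(1 − c(1−t) + m) = 1/(1 − 0.87×0.91 + 0.44) = 1/0.6483 ≈ 1.542.
ΔY = k × ΔG = (+$307 million) / 0.6483 ≈ +$474 million.

+$474 million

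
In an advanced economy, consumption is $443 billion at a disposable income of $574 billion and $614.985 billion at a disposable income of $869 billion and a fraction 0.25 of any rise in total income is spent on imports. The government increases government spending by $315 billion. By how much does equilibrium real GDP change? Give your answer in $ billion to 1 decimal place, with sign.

+$472.3 billion

MPC = ΔC/ΔYd = (614.985 − 443)/(869 − 574) = 171.985/295 = 0.583.
Spending multiplier = 1/(1 − c + m) = 1/(1 − 0.583 + 0.25) = 1/0.667 ≈ 1.499.
ΔY = k × ΔG = (+$315 billion) / 0.667 ≈ +$472.3 billion.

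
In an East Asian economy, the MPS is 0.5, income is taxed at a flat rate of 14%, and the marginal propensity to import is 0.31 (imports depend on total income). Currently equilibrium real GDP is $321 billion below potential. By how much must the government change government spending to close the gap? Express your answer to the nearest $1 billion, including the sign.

MPC = 1 − MPS = 1 − 0.5 = 0.5.
Spending multiplier = 1/(1 − c(1−t) + m) = 1/(1 − 0.5×0.86 + 0.31) = 1/0.88 ≈ 1.136.
Need ΔY = +$321 billion, so ΔG = ΔY/k = (+$321 billion) × 0.88 ≈ +$282 billion.
The government should increase government spending by $282 billion.

+$282 billion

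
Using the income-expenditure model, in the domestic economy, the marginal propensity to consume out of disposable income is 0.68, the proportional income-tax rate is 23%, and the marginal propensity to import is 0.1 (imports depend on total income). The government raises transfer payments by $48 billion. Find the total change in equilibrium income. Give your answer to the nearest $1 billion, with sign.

The transfer change shifts disposable income by +$48 billion, so first-round consumption changes by c·ΔTR = 0.68 × (+$48 billion) = +$32.64 billion.
Expenditure multiplier = 1/(1 − c(1−t) + m) = 1/(1 − 0.68×0.77 + 0.1) = 1/0.5764 ≈ 1.735.
The transfer multiplier is c × k ≈ 1.18, so ΔY = k × (c·ΔTR) = (+$32.64 billion) / 0.5764 ≈ +$57 billion.

+$57 billion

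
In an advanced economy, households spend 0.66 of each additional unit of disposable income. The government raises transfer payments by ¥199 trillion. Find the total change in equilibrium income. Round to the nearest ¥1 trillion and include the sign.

The transfer change shifts disposable income by +¥199 trillion, so first-round consumption changes by c·ΔTR = 0.66 × (+¥199 trillion) = +¥131.34 trillion.
Expenditure multiplier = 1/(1 − MPC) = 1/(1 − 0.66) = 1/0.34 ≈ 2.941.
The transfer multiplier is c × k ≈ 1.941, so ΔY = k × (c·ΔTR) = (+¥131.34 trillion) / 0.34 ≈ +¥386 trillion.

+¥386 trillion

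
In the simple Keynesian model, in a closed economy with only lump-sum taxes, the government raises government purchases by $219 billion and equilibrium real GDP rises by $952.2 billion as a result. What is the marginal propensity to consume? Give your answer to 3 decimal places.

Implied spending multiplier k = ΔY/ΔG = 952.2/219 ≈ 4.3479.
Since k = 1/(1 − MPC), MPC = 1 − 1/k = 1 − ΔG/ΔY = 1 − 219/952.2 ≈ 0.770.

0.770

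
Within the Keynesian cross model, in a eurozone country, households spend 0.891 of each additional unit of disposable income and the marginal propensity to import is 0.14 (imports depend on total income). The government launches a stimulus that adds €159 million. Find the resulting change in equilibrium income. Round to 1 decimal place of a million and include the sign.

Expenditure multiplier = 1/(1 − c + m) = 1/(1 − 0.891 + 0.14) = 1/0.249 ≈ 4.016.
ΔY = k × ΔG = (+€159 million) / 0.249 ≈ +€638.6 million.

+€638.6 million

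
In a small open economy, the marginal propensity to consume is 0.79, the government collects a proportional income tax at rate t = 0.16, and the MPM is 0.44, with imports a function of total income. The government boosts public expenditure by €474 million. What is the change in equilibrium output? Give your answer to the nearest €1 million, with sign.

+€611 million

Spending multiplier = 1/(1 − c(1−t) + m) = 1/(1 − 0.79×0.84 + 0.44) = 1/0.7764 ≈ 1.288.
ΔY = k × ΔG = (+€474 million) / 0.7764 ≈ +€611 million.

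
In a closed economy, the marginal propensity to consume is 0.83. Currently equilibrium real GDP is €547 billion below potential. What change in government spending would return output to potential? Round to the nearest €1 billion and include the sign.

Spending multiplier = 1/(1 − MPC) = 1/(1 − 0.83) = 1/0.17 ≈ 5.882.
Need ΔY = +€547 billion, so ΔG = ΔY/k = (+€547 billion) × 0.17 ≈ +€93 billion.
The government should increase government spending by €93 billion.

+€93 billion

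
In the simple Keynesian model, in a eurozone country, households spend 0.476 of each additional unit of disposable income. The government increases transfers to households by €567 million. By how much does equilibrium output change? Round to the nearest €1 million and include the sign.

+€515 million

The transfer change shifts disposable income by +€567 million, so first-round consumption changes by c·ΔTR = 0.476 × (+€567 million) = +€269.892 million.
Expenditure multiplier = 1/(1 − MPC) = 1/(1 − 0.476) = 1/0.524 ≈ 1.908.
The transfer multiplier is c × k ≈ 0.908, so ΔY = k × (c·ΔTR) = (+€269.892 million) / 0.524 ≈ +€515 million.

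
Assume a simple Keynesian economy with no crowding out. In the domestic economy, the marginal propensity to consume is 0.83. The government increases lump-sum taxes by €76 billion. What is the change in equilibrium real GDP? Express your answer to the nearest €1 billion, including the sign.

−€371 billion

A lump-sum tax change of +€76 billion shifts disposable income by −€76 billion; first-round consumption changes by −c × ΔT = −0.83 × (+€76 billion) = −€63.08 billion.
Expenditure multiplier = 1/(1 − MPC) = 1/(1 − 0.83) = 1/0.17 ≈ 5.882.
The tax multiplier is −c × k ≈ −4.882, so ΔY = k × (−c·ΔT) = (−€63.08 billion) / 0.17 ≈ −€371 billion.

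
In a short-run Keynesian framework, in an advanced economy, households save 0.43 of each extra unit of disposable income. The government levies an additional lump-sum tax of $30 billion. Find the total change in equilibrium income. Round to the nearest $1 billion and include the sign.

MPC = 1 − MPS = 1 − 0.43 = 0.57.
A lump-sum tax change of +$30 billion shifts disposable income by −$30 billion; first-round consumption changes by −c × ΔT = −0.57 × (+$30 billion) = −$17.1 billion.
Expenditure multiplier = 1/(1 − MPC) = 1/(1 − 0.57) = 1/0.43 ≈ 2.326.
The tax multiplier is −c × k ≈ −1.326, so ΔY = k × (−c·ΔT) = (−$17.1 billion) / 0.43 ≈ −$40 billion.

−$40 billion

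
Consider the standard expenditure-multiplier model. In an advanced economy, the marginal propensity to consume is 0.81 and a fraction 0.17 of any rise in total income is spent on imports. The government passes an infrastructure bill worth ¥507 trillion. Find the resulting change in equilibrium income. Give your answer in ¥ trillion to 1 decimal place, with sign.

+¥1,408.3 trillion

Expenditure multiplier = 1/(1 − c + m) = 1/(1 − 0.81 + 0.17) = 1/0.36 ≈ 2.778.
ΔY = k × ΔG = (+¥507 trillion) / 0.36 ≈ +¥1,408.3 trillion.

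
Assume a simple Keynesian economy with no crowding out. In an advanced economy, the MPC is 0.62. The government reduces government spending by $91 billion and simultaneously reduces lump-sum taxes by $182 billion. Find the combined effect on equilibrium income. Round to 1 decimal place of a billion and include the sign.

Expenditure multiplier = 1/(1 − MPC) = 1/(1 − 0.62) = 1/0.38 ≈ 2.632.
ΔG contributes k·ΔG = (−$91 billion) / 0.38 ≈ −$239.5 billion.
ΔT of −$182 billion changes first-round spending by −c·ΔT = +$112.84 billion, contributing k·(−c·ΔT) = (+$112.84 billion) / 0.38 ≈ +$296.9 billion.
Net ΔY = k(ΔG − c·ΔT) = (+$21.84 billion) / 0.38 ≈ +$57.5 billion.

+$57.5 billion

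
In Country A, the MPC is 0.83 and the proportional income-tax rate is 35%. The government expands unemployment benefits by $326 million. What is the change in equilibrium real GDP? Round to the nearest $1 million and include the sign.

The transfer change shifts disposable income by +$326 million, so first-round consumption changes by c·ΔTR = 0.83 × (+$326 million) = +$270.58 million.
Expenditure multiplier = 1/(1 − c(1−t)) = 1/(1 − 0.83×0.65) = 1/0.4605 ≈ 2.172.
The transfer multiplier is c × k ≈ 1.802, so ΔY = k × (c·ΔTR) = (+$270.58 million) / 0.4605 ≈ +$588 million.

+$588 million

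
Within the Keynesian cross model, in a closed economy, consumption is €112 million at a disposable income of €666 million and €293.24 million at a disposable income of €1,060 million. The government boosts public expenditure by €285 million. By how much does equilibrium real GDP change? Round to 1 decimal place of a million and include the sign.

+€527.8 million

MPC = ΔC/ΔYd = (293.24 − 112)/(1,060 − 666) = 181.24/394 = 0.46.
Spending multiplier = 1/(1 − MPC) = 1/(1 − 0.46) = 1/0.54 ≈ 1.852.
ΔY = k × ΔG = (+€285 million) / 0.54 ≈ +€527.8 million.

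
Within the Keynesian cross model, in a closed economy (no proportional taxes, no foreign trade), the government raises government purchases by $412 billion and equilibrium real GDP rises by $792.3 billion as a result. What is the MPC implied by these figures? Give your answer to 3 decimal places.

Implied spending multiplier k = ΔY/ΔG = 792.3/412 ≈ 1.9231.
Since k = 1/(1 − MPC), MPC = 1 − 1/k = 1 − ΔG/ΔY = 1 − 412/792.3 ≈ 0.480.

0.480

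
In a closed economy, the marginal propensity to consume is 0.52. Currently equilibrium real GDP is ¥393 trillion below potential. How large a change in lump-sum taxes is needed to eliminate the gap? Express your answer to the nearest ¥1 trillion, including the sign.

Spending multiplier = 1/(1 − MPC) = 1/(1 − 0.52) = 1/0.48 ≈ 2.083.
Tax multiplier = −c·k = −0.52/0.48 ≈ −1.083. Need ΔY = +¥393 trillion, so ΔT = ΔY/(−c·k) = −(+¥393 trillion) × 0.48 / 0.52 ≈ −¥363 trillion.
The government should cut lump-sum taxes by ¥363 trillion.

−¥363 trillion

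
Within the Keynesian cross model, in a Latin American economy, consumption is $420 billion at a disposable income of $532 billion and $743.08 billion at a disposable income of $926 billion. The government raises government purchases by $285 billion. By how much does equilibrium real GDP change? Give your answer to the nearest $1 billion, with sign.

MPC = ΔC/ΔYd = (743.08 − 420)/(926 − 532) = 323.08/394 = 0.82.
Government-spending multiplier = 1/(1 − MPC) = 1/(1 − 0.82) = 1/0.18 ≈ 5.556.
ΔY = k × ΔG = (+$285 billion) / 0.18 ≈ +$1,583 billion.

+$1,583 billion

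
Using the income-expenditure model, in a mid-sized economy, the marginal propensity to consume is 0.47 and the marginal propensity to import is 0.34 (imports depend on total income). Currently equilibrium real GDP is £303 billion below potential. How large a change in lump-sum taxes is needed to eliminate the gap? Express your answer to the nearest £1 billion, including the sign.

−£561 billion

Spending multiplier = 1/(1 − c + m) = 1/(1 − 0.47 + 0.34) = 1/0.87 ≈ 1.149.
Tax multiplier = −c·k = −0.47/0.87 ≈ −0.54. Need ΔY = +£303 billion, so ΔT = ΔY/(−c·k) = −(+£303 billion) × 0.87 / 0.47 ≈ −£561 billion.
The government should cut lump-sum taxes by £561 billion.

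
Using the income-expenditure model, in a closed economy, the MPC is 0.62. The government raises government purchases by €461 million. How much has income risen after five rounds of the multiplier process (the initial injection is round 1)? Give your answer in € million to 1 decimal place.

€1,102.0 million

Round 1 adds ΔG = €461 million; each later round is MPC = 0.62 times the previous.
After 5 rounds: 461 + 285.82 + 177.2084 + 109.869208 + 68.11890896 = ΔG·(1 − c^5)/(1 − c) = 461 × (1 − 0.0916132832)/0.38 ≈ €1,102 million.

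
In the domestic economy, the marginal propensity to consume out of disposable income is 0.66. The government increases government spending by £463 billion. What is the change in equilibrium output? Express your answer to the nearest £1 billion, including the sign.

+£1,362 billion

Government-spending multiplier = 1/(1 − MPC) = 1/(1 − 0.66) = 1/0.34 ≈ 2.941.
ΔY = k × ΔG = (+£463 billion) / 0.34 ≈ +£1,362 billion.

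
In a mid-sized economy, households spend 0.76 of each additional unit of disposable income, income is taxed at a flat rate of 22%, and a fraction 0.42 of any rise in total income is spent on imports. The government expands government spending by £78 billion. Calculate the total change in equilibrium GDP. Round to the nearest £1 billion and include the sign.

Spending multiplier = 1/(1 − c(1−t) + m) = 1/(1 − 0.76×0.78 + 0.42) = 1/0.8272 ≈ 1.209.
ΔY = k × ΔG = (+£78 billion) / 0.8272 ≈ +£94 billion.

+£94 billion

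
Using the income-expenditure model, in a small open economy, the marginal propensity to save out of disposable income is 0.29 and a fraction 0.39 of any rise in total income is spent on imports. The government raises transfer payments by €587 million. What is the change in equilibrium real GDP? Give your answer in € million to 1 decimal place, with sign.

+€612.9 million

MPC = 1 − MPS = 1 − 0.29 = 0.71.
The transfer change shifts disposable income by +€587 million, so first-round consumption changes by c·ΔTR = 0.71 × (+€587 million) = +€416.77 million.
Expenditure multiplier = 1/(1 − c + m) = 1/(1 − 0.71 + 0.39) = 1/0.68 ≈ 1.471.
The transfer multiplier is c × k ≈ 1.044, so ΔY = k × (c·ΔTR) = (+€416.77 million) / 0.68 ≈ +€612.9 million.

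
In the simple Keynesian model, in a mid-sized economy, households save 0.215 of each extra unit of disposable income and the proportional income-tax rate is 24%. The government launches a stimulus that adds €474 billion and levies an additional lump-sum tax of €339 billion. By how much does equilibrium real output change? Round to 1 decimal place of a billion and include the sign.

MPC = 1 − MPS = 1 − 0.215 = 0.785.
Expenditure multiplier = 1/(1 − c(1−t)) = 1/(1 − 0.785×0.76) = 1/0.4034 ≈ 2.479.
ΔG contributes k·ΔG = (+€474 billion) / 0.4034 ≈ +€1,175 billion.
ΔT of +€339 billion changes first-round spending by −c·ΔT = −€266.115 billion, contributing k·(−c·ΔT) = (−€266.115 billion) / 0.4034 ≈ −€659.7 billion.
Net ΔY = k(ΔG − c·ΔT) = (+€207.885 billion) / 0.4034 ≈ +€515.3 billion.

+€515.3 billion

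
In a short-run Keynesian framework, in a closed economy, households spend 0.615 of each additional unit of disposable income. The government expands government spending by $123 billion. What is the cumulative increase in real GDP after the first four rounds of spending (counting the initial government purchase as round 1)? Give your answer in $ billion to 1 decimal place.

Round 1 adds ΔG = $123 billion; each later round is MPC = 0.615 times the previous.
After 4 rounds: 123 + 75.645 + 46.521675 + 28.610830125 = ΔG·(1 − c^4)/(1 − c) = 123 × (1 − 0.143054150625)/0.385 ≈ $273.8 billion.

$273.8 billion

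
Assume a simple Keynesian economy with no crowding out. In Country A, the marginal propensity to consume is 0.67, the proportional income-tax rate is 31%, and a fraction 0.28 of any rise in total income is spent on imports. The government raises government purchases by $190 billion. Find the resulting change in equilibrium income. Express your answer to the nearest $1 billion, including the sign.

Spending multiplier = 1/(1 − c(1−t) + m) = 1/(1 − 0.67×0.69 + 0.28) = 1/0.8177 ≈ 1.223.
ΔY = k × ΔG = (+$190 billion) / 0.8177 ≈ +$232 billion.

+$232 billion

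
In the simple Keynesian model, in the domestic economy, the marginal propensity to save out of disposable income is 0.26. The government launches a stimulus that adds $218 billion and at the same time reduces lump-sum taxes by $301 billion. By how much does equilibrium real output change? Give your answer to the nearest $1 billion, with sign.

MPC = 1 − MPS = 1 − 0.26 = 0.74.
Expenditure multiplier = 1/(1 − MPC) = 1/(1 − 0.74) = 1/0.26 ≈ 3.846.
ΔG contributes k·ΔG = (+$218 billion) / 0.26 ≈ +$838.5 billion.
ΔT of −$301 billion changes first-round spending by −c·ΔT = +$222.74 billion, contributing k·(−c·ΔT) = (+$222.74 billion) / 0.26 ≈ +$856.7 billion.
Net ΔY = k(ΔG − c·ΔT) = (+$440.74 billion) / 0.26 ≈ +$1,695 billion.

+$1,695 billion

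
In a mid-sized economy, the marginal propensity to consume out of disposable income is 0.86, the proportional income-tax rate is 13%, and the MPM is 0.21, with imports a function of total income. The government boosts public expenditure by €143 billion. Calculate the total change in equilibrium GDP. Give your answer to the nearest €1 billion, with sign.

Expenditure multiplier = 1/(1 − c(1−t) + m) = 1/(1 − 0.86×0.87 + 0.21) = 1/0.4618 ≈ 2.165.
ΔY = k × ΔG = (+€143 billion) / 0.4618 ≈ +€310 billion.

+€310 billion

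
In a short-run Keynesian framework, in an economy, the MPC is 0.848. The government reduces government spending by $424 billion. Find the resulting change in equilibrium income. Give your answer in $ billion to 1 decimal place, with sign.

−$2,789.5 billion

Expenditure multiplier = 1/(1 − MPC) = 1/(1 − 0.848) = 1/0.152 ≈ 6.579.
ΔY = k × ΔG = (−$424 billion) / 0.152 ≈ −$2,789.5 billion.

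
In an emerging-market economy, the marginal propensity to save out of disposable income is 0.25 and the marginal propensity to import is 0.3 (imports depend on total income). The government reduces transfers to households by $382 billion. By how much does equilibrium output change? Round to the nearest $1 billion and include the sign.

MPC = 1 − MPS = 1 − 0.25 = 0.75.
The transfer change shifts disposable income by −$382 billion, so first-round consumption changes by c·ΔTR = 0.75 × (−$382 billion) = −$286.5 billion.
Expenditure multiplier = 1/(1 − c + m) = 1/(1 − 0.75 + 0.3) = 1/0.55 ≈ 1.818.
The transfer multiplier is c × k ≈ 1.364, so ΔY = k × (c·ΔTR) = (−$286.5 billion) / 0.55 ≈ −$521 billion.

−$521 billion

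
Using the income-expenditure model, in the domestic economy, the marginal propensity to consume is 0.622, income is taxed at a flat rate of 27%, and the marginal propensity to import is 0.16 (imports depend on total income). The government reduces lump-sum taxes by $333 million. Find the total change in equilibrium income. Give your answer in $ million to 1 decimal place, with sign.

A lump-sum tax change of −$333 million shifts disposable income by +$333 million; first-round consumption changes by −c × ΔT = −0.622 × (−$333 million) = +$207.126 million.
Expenditure multiplier = 1/(1 − c(1−t) + m) = 1/(1 − 0.622×0.73 + 0.16) = 1/0.70594 ≈ 1.417.
The tax multiplier is −c × k ≈ −0.881, so ΔY = k × (−c·ΔT) = (+$207.126 million) / 0.70594 ≈ +$293.4 million.

+$293.4 million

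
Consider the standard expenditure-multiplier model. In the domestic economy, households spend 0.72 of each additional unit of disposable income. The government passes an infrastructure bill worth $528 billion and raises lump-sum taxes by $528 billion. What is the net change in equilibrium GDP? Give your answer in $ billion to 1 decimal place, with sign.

Expenditure multiplier = 1/(1 − MPC) = 1/(1 − 0.72) = 1/0.28 ≈ 3.571.
ΔG contributes k·ΔG = (+$528 billion) / 0.28 ≈ +$1,885.7 billion.
ΔT of +$528 billion changes first-round spending by −c·ΔT = −$380.16 billion, contributing k·(−c·ΔT) = (−$380.16 billion) / 0.28 ≈ −$1,357.7 billion.
With ΔG = ΔT and no other leakages, the balanced-budget multiplier is 1, so ΔY = ΔG = +$528 billion.

+$528.0 billion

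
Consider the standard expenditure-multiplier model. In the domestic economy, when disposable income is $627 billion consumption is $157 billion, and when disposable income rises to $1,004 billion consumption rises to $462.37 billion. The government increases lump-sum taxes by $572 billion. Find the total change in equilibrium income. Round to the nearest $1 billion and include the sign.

−$2,439 billion

MPC = ΔC/ΔYd = (462.37 − 157)/(1,004 − 627) = 305.37/377 = 0.81.
A lump-sum tax change of +$572 billion shifts disposable income by −$572 billion; first-round consumption changes by −c × ΔT = −0.81 × (+$572 billion) = −$463.32 billion.
Expenditure multiplier = 1/(1 − MPC) = 1/(1 − 0.81) = 1/0.19 ≈ 5.263.
The tax multiplier is −c × k ≈ −4.263, so ΔY = k × (−c·ΔT) = (−$463.32 billion) / 0.19 ≈ −$2,439 billion.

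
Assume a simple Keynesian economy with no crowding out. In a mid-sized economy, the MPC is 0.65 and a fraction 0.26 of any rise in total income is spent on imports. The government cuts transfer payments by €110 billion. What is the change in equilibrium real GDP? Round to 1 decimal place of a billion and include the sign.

−€117.2 billion

The transfer change shifts disposable income by −€110 billion, so first-round consumption changes by c·ΔTR = 0.65 × (−€110 billion) = −€71.5 billion.
Expenditure multiplier = 1/(1 − c + m) = 1/(1 − 0.65 + 0.26) = 1/0.61 ≈ 1.639.
The transfer multiplier is c × k ≈ 1.066, so ΔY = k × (c·ΔTR) = (−€71.5 billion) / 0.61 ≈ −€117.2 billion.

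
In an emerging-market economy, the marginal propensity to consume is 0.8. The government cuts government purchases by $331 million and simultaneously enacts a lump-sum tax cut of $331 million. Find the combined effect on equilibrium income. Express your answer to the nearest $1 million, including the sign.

Expenditure multiplier = 1/(1 − MPC) = 1/(1 − 0.8) = 1/0.2 = 5.
ΔG contributes k·ΔG = (−$331 million) / 0.2 = −$1,655 million.
ΔT of −$331 million changes first-round spending by −c·ΔT = +$264.8 million, contributing k·(−c·ΔT) = (+$264.8 million) / 0.2 = +$1,324 million.
With ΔG = ΔT and no other leakages, the balanced-budget multiplier is 1, so ΔY = ΔG = −$331 million.

−$331 million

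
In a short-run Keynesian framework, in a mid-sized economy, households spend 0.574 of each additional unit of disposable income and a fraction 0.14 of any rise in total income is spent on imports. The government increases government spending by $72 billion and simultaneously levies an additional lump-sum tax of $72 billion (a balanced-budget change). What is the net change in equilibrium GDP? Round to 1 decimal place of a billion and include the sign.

Expenditure multiplier = 1/(1 − c + m) = 1/(1 − 0.574 + 0.14) = 1/0.566 ≈ 1.767.
ΔG contributes k·ΔG = (+$72 billion) / 0.566 ≈ +$127.2 billion.
ΔT of +$72 billion changes first-round spending by −c·ΔT = −$41.328 billion, contributing k·(−c·ΔT) = (−$41.328 billion) / 0.566 ≈ −$73 billion.
Net ΔY = k(ΔG − c·ΔT) = (+$30.672 billion) / 0.566 ≈ +$54.2 billion.

+$54.2 billion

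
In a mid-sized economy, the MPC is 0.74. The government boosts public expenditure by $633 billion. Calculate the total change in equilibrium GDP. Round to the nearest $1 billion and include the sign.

Expenditure multiplier = 1/(1 − MPC) = 1/(1 − 0.74) = 1/0.26 ≈ 3.846.
ΔY = k × ΔG = (+$633 billion) / 0.26 ≈ +$2,435 billion.

+$2,435 billion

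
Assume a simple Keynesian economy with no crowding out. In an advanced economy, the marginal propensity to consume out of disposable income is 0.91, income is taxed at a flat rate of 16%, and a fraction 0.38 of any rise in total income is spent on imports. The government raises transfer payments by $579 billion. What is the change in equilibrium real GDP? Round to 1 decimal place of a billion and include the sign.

The transfer change shifts disposable income by +$579 billion, so first-round consumption changes by c·ΔTR = 0.91 × (+$579 billion) = +$526.89 billion.
Expenditure multiplier = 1/(1 − c(1−t) + m) = 1/(1 − 0.91×0.84 + 0.38) = 1/0.6156 ≈ 1.624.
The transfer multiplier is c × k ≈ 1.478, so ΔY = k × (c·ΔTR) = (+$526.89 billion) / 0.6156 ≈ +$855.9 billion.

+$855.9 billion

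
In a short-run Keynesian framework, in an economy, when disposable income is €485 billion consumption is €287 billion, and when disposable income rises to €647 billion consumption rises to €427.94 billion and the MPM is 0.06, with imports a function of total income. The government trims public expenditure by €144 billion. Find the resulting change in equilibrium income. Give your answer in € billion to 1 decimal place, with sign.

−€757.9 billion

MPC = ΔC/ΔYd = (427.94 − 287)/(647 − 485) = 140.94/162 = 0.87.
Government-spending multiplier = 1/(1 − c + m) = 1/(1 − 0.87 + 0.06) = 1/0.19 ≈ 5.263.
ΔY = k × ΔG = (−€144 billion) / 0.19 ≈ −€757.9 billion.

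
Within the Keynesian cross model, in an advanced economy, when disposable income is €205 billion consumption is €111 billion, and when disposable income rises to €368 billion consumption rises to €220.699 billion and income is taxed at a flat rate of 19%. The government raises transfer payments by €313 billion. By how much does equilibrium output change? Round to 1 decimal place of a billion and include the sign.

+€463.1 billion

MPC = ΔC/ΔYd = (220.699 − 111)/(368 − 205) = 109.699/163 = 0.673.
The transfer change shifts disposable income by +€313 billion, so first-round consumption changes by c·ΔTR = 0.673 × (+€313 billion) = +€210.649 billion.
Expenditure multiplier = 1/(1 − c(1−t)) = 1/(1 − 0.673×0.81) = 1/0.45487 ≈ 2.198.
The transfer multiplier is c × k ≈ 1.48, so ΔY = k × (c·ΔTR) = (+€210.649 billion) / 0.45487 ≈ +€463.1 billion.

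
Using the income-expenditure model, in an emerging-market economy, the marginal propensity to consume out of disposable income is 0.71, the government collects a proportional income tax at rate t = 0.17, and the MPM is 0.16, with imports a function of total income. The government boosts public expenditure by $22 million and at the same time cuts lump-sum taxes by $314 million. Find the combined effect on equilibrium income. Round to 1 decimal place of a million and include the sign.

Expenditure multiplier = 1/(1 − c(1−t) + m) = 1/(1 − 0.71×0.83 + 0.16) = 1/0.5707 ≈ 1.752.
ΔG contributes k·ΔG = (+$22 million) / 0.5707 ≈ +$38.5 million.
ΔT of −$314 million changes first-round spending by −c·ΔT = +$222.94 million, contributing k·(−c·ΔT) = (+$222.94 million) / 0.5707 ≈ +$390.6 million.
Net ΔY = k(ΔG − c·ΔT) = (+$244.94 million) / 0.5707 ≈ +$429.2 million.

+$429.2 million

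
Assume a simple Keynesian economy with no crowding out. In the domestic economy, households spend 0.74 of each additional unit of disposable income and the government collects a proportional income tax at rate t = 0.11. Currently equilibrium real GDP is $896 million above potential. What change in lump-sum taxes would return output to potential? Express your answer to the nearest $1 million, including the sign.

+$413 million

Spending multiplier = 1/(1 − c(1−t)) = 1/(1 − 0.74×0.89) = 1/0.3414 ≈ 2.929.
Tax multiplier = −c·k = −0.74/0.3414 ≈ −2.168. Need ΔY = −$896 million, so ΔT = ΔY/(−c·k) = −(−$896 million) × 0.3414 / 0.74 ≈ +$413 million.
The government should raise lump-sum taxes by $413 million.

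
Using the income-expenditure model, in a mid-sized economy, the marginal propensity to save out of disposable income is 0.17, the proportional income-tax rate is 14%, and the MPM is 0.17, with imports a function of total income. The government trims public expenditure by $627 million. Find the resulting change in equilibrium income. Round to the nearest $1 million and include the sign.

−$1,374 million

MPC = 1 − MPS = 1 − 0.17 = 0.83.
Government-spending multiplier = 1/(1 − c(1−t) + m) = 1/(1 − 0.83×0.86 + 0.17) = 1/0.4562 ≈ 2.192.
ΔY = k × ΔG = (−$627 million) / 0.4562 ≈ −$1,374 million.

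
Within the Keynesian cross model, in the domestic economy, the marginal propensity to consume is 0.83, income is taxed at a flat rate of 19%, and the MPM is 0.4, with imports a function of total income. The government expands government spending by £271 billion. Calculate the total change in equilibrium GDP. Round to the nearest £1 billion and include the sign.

+£372 billion

Expenditure multiplier = 1/(1 − c(1−t) + m) = 1/(1 − 0.83×0.81 + 0.4) = 1/0.7277 ≈ 1.374.
ΔY = k × ΔG = (+£271 billion) / 0.7277 ≈ +£372 billion.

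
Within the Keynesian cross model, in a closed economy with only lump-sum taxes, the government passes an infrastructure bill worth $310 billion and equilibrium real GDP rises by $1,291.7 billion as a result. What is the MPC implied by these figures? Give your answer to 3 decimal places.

0.760

Implied spending multiplier k = ΔY/ΔG = 1,291.7/310 ≈ 4.1668.
Since k = 1/(1 − MPC), MPC = 1 − 1/k = 1 − ΔG/ΔY = 1 − 310/1,291.7 ≈ 0.760.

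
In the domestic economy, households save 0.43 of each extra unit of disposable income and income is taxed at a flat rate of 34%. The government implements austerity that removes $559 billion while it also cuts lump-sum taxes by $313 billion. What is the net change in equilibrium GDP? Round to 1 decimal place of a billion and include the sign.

MPC = 1 − MPS = 1 − 0.43 = 0.57.
Expenditure multiplier = 1/(1 − c(1−t)) = 1/(1 − 0.57×0.66) = 1/0.6238 ≈ 1.603.
ΔG contributes k·ΔG = (−$559 billion) / 0.6238 ≈ −$896.1 billion.
ΔT of −$313 billion changes first-round spending by −c·ΔT = +$178.41 billion, contributing k·(−c·ΔT) = (+$178.41 billion) / 0.6238 ≈ +$286 billion.
Net ΔY = k(ΔG − c·ΔT) = (−$380.59 billion) / 0.6238 ≈ −$610.1 billion.

−$610.1 billion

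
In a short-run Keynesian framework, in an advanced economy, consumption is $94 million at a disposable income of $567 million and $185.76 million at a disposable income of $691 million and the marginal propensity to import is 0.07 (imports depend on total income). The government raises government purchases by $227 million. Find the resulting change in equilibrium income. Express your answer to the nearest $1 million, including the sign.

MPC = ΔC/ΔYd = (185.76 − 94)/(691 − 567) = 91.76/124 = 0.74.
Government-spending multiplier = 1/(1 − c + m) = 1/(1 − 0.74 + 0.07) = 1/0.33 ≈ 3.03.
ΔY = k × ΔG = (+$227 million) / 0.33 ≈ +$688 million.

+$688 million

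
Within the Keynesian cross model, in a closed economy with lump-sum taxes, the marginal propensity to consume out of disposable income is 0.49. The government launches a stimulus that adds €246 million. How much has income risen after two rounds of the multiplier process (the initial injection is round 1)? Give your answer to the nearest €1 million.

Round 1 adds ΔG = €246 million; each later round is MPC = 0.49 times the previous.
After 2 rounds: 246 + 120.54 = ΔG·(1 − c^2)/(1 − c) = 246 × (1 − 0.2401)/0.51 ≈ €367 million.

€367 million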